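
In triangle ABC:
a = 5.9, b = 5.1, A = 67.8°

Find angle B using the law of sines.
a/sin(A) = b/sin(B)  ⇒  sin(B) = b·sin(A)/a = 5.1·sin(67.8°)/5.9
sin(67.8°) ≈ 0.925871
sin(B) ≈ 5.1·0.925871/5.9 ≈ 4.72194/5.9 ≈ 0.800329
B = arcsin(0.800329) ≈ 53.1615°
(Since b ≤ a we need B ≤ A, so the obtuse alternative 180° − 53.1615° ≈ 126.838° is rejected.)

B = 53.16°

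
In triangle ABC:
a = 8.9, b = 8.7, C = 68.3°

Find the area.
Two sides and the included angle (SAS): A = ½·a·b·sin(C) = ½·8.9·8.7·sin(68.3°)
sin(68.3°) ≈ 0.929133
A ≈ ½·77.43·0.929133 = 38.715·0.929133 ≈ 35.9714

Area = 35.97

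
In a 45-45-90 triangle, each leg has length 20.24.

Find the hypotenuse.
In a 45-45-90 triangle the sides are in ratio 1 : 1 : √2, so hypotenuse = leg·√2.
Hypotenuse = 20.24·√2 ≈ 20.24·1.41421 ≈ 28.6237

Hypotenuse = 20.24√2 = 28.62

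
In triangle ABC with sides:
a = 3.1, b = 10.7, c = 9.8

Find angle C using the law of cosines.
c² = a² + b² − 2ab·cos(C)  ⇒  cos(C) = (a² + b² − c²)/(2ab)
cos(C) = (3.1² + 10.7² − 9.8²)/(2·3.1·10.7) = (9.61 + 114.49 − 96.04)/66.34 = 28.06/66.34 ≈ 0.422973
C = arccos(0.422973) ≈ 64.9776°

C = 64.98°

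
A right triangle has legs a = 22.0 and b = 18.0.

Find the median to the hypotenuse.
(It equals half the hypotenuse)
Hypotenuse c = √(a² + b²) = √(484 + 324) = √808 ≈ 28.4253
Median to hypotenuse = c/2 ≈ 28.4253/2 ≈ 14.2127

Median = 14.21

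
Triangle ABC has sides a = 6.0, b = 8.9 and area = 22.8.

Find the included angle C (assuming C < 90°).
Area = ½·a·b·sin(C)  ⇒  sin(C) = 2·Area/(a·b) = 2·22.8/(6.0·8.9) = 45.6/53.4 ≈ 0.853933
C = arcsin(0.853933) ≈ 58.642° (taking the acute solution since C < 90°)

C = 58.64°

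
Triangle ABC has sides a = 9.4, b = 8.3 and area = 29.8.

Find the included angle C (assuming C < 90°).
Area = ½·a·b·sin(C)  ⇒  sin(C) = 2·Area/(a·b) = 2·29.8/(9.4·8.3) = 59.6/78.02 ≈ 0.763907
C = arcsin(0.763907) ≈ 49.8098° (taking the acute solution since C < 90°)

C = 49.81°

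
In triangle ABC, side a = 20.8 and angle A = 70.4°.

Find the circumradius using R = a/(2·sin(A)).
R = a/(2·sin(A)) = 20.8/(2·sin(70.4°))
sin(70.4°) ≈ 0.942057
R ≈ 20.8/(2·0.942057) = 20.8/1.88411 ≈ 11.0397

R = 11.04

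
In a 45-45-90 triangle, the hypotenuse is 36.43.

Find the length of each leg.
In a 45-45-90 triangle hypotenuse = leg·√2, so leg = hypotenuse/√2.
Leg = 36.43/√2 ≈ 36.43/1.41421 ≈ 25.7599

Each leg = 25.76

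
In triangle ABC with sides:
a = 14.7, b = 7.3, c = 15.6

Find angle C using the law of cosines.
c² = a² + b² − 2ab·cos(C)  ⇒  cos(C) = (a² + b² − c²)/(2ab)
cos(C) = (14.7² + 7.3² − 15.6²)/(2·14.7·7.3) = (216.09 + 53.29 − 243.36)/214.62 = 26.02/214.62 ≈ 0.121238
C = arccos(0.121238) ≈ 83.0365°

C = 83.04°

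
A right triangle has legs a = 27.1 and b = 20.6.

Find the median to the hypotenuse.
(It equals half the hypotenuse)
Hypotenuse c = √(a² + b²) = √(734.41 + 424.36) = √1158.77 ≈ 34.0407
Median to hypotenuse = c/2 ≈ 34.0407/2 ≈ 17.0204

Median = 17.02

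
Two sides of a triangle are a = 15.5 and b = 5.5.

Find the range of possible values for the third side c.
Triangle inequality: |a − b| < c < a + b
|a − b| = |15.5 − 5.5| = 10
a + b = 15.5 + 5.5 = 21

10 < c < 21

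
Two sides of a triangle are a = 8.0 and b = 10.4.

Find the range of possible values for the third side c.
Triangle inequality: |a − b| < c < a + b
|a − b| = |8.0 − 10.4| = 2.4
a + b = 8.0 + 10.4 = 18.4

2.4 < c < 18.4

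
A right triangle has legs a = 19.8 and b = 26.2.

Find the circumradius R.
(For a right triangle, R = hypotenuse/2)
Hypotenuse c = √(a² + b²) = √(392.04 + 686.44) = √1078.48 ≈ 32.8402
R = c/2 ≈ 32.8402/2 ≈ 16.4201

R = 16.42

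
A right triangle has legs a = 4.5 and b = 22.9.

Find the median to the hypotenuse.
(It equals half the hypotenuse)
Hypotenuse c = √(a² + b²) = √(20.25 + 524.41) = √544.66 ≈ 23.338
Median to hypotenuse = c/2 ≈ 23.338/2 ≈ 11.669

Median = 11.67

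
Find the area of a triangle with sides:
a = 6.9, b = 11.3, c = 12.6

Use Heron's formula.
s = (6.9 + 11.3 + 12.6)/2 = 30.8/2 = 15.4
s − a = 8.5, s − b = 4.1, s − c = 2.8
s(s−a)(s−b)(s−c) = 15.4·8.5·4.1·2.8 ≈ 1502.73
Area = √1502.73 ≈ 38.7651

Area = 38.77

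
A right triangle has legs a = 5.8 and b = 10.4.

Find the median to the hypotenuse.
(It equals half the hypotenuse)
Hypotenuse c = √(a² + b²) = √(33.64 + 108.16) = √141.8 ≈ 11.908
Median to hypotenuse = c/2 ≈ 11.908/2 ≈ 5.95399

Median = 5.954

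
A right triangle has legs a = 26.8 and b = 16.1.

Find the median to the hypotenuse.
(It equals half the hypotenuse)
Hypotenuse c = √(a² + b²) = √(718.24 + 259.21) = √977.45 ≈ 31.2642
Median to hypotenuse = c/2 ≈ 31.2642/2 ≈ 15.6321

Median = 15.63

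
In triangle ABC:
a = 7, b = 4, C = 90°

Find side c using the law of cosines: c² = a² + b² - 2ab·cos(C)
c² = 7² + 4² − 2·7·4·cos(90°)
cos(90°) ≈ 0
c² ≈ 49 + 16 − 56·(0) ≈ 65 − 0 ≈ 65
c ≈ √65 ≈ 8.06226

c = 8.062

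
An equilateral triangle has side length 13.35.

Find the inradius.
r = Area/s with s the semi-perimeter.
Area = (√3/4)·13.35² = (√3/4)·178.2225 ≈ 0.433013·178.2225 ≈ 77.1726
s = 3·13.35/2 = 20.025
r ≈ 77.1726/20.025 ≈ 3.85381
(Equivalently r = side/(2√3) = 13.35/3.4641 ≈ 3.85381.)

r = 3.854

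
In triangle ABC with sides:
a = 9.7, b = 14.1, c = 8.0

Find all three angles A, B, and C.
Law of cosines for each angle (a² = 94.09, b² = 198.81, c² = 64):
cos(A) = (b² + c² − a²)/(2bc) = (198.81 + 64 − 94.09)/(2·14.1·8.0) = 168.72/225.6 ≈ 0.747872  ⇒  A ≈ 41.5936°
cos(B) = (a² + c² − b²)/(2ac) = (94.09 + 64 − 198.81)/(2·9.7·8.0) = -40.72/155.2 ≈ -0.262371  ⇒  B ≈ 105.211°
cos(C) = (a² + b² − c²)/(2ab) = (94.09 + 198.81 − 64)/(2·9.7·14.1) = 228.9/273.54 ≈ 0.836806  ⇒  C ≈ 33.1956°
Check: A + B + C ≈ 180°

A = 41.59°, B = 105.2°, C = 33.2°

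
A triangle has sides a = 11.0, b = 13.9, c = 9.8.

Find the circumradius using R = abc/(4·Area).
First find the area with Heron's formula.
s = (11.0 + 13.9 + 9.8)/2 = 17.35
Area = √(s(s−a)(s−b)(s−c)) = √(17.35·6.35·3.45·7.55) ≈ √2869.72 ≈ 53.5698
abc = 11.0·13.9·9.8 = 1498.42
R = abc/(4·Area) ≈ 1498.42/(4·53.5698) = 1498.42/214.279 ≈ 6.99285

R = 6.993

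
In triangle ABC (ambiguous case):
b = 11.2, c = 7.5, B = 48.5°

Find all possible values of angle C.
b/sin(B) = c/sin(C)  ⇒  sin(C) = c·sin(B)/b = 7.5·sin(48.5°)/11.2
sin(48.5°) ≈ 0.748956
sin(C) ≈ 7.5·0.748956/11.2 ≈ 5.61717/11.2 ≈ 0.501533
Candidate 1: C₁ = arcsin(0.501533) ≈ 30.1015°  →  A = 180° − 48.5° − 30.1015° ≈ 101.399° > 0, valid
Candidate 2: C₂ = 180° − C₁ ≈ 149.899°  →  A = 180° − 48.5° − 149.899° ≈ -18.3985° ≤ 0, not a valid triangle

C = 30.1° (one solution)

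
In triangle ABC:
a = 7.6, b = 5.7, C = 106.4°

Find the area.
Two sides and the included angle (SAS): A = ½·a·b·sin(C) = ½·7.6·5.7·sin(106.4°)
sin(106.4°) ≈ 0.959314
A ≈ ½·43.32·0.959314 = 21.66·0.959314 ≈ 20.7787

Area = 20.78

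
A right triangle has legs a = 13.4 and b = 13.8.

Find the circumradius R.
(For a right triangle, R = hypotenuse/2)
Hypotenuse c = √(a² + b²) = √(179.56 + 190.44) = √370 ≈ 19.2354
R = c/2 ≈ 19.2354/2 ≈ 9.61769

R = 9.618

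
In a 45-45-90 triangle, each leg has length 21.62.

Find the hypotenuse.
In a 45-45-90 triangle the sides are in ratio 1 : 1 : √2, so hypotenuse = leg·√2.
Hypotenuse = 21.62·√2 ≈ 21.62·1.41421 ≈ 30.5753

Hypotenuse = 21.62√2 = 30.58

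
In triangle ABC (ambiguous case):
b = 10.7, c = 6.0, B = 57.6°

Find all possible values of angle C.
b/sin(B) = c/sin(C)  ⇒  sin(C) = c·sin(B)/b = 6.0·sin(57.6°)/10.7
sin(57.6°) ≈ 0.844328
sin(C) ≈ 6.0·0.844328/10.7 ≈ 5.06597/10.7 ≈ 0.473455
Candidate 1: C₁ = arcsin(0.473455) ≈ 28.2588°  →  A = 180° − 57.6° − 28.2588° ≈ 94.1412° > 0, valid
Candidate 2: C₂ = 180° − C₁ ≈ 151.741°  →  A = 180° − 57.6° − 151.741° ≈ -29.3412° ≤ 0, not a valid triangle

C = 28.26° (one solution)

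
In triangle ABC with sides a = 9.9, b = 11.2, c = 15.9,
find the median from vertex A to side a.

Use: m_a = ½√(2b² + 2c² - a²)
m_a = ½√(2·11.2² + 2·15.9² − 9.9²) = ½√(2·125.44 + 2·252.81 − 98.01) = ½√(250.88 + 505.62 − 98.01) = ½√658.49
√658.49 ≈ 25.6611, so m_a ≈ 12.8305

m_a = 12.83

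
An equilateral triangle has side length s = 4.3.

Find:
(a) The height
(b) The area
(a) The height splits the triangle into two 30-60-90 halves: h = s·√3/2 = 4.3·1.73205/2 ≈ 7.44782/2 ≈ 3.72391
(b) Area = (√3/4)·s² = (√3/4)·4.3² = (√3/4)·18.49 ≈ 0.433013·18.49 ≈ 8.0064

Height = 3.724, Area = 8.006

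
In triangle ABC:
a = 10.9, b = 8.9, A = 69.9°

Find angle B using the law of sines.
a/sin(A) = b/sin(B)  ⇒  sin(B) = b·sin(A)/a = 8.9·sin(69.9°)/10.9
sin(69.9°) ≈ 0.939094
sin(B) ≈ 8.9·0.939094/10.9 ≈ 8.35794/10.9 ≈ 0.766783
B = arcsin(0.766783) ≈ 50.0659°
(Since b ≤ a we need B ≤ A, so the obtuse alternative 180° − 50.0659° ≈ 129.934° is rejected.)

B = 50.07°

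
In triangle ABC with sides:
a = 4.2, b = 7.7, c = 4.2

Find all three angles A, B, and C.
Law of cosines for each angle (a² = 17.64, b² = 59.29, c² = 17.64):
cos(A) = (b² + c² − a²)/(2bc) = (59.29 + 17.64 − 17.64)/(2·7.7·4.2) = 59.29/64.68 ≈ 0.916667  ⇒  A ≈ 23.5565°
cos(B) = (a² + c² − b²)/(2ac) = (17.64 + 17.64 − 59.29)/(2·4.2·4.2) = -24.01/35.28 ≈ -0.680556  ⇒  B ≈ 132.887°
cos(C) = (a² + b² − c²)/(2ab) = (17.64 + 59.29 − 17.64)/(2·4.2·7.7) = 59.29/64.68 ≈ 0.916667  ⇒  C ≈ 23.5565°
Check: A + B + C ≈ 180°

A = 23.56°, B = 132.9°, C = 23.56°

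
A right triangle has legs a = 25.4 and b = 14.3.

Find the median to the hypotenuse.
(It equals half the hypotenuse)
Hypotenuse c = √(a² + b²) = √(645.16 + 204.49) = √849.65 ≈ 29.1488
Median to hypotenuse = c/2 ≈ 29.1488/2 ≈ 14.5744

Median = 14.57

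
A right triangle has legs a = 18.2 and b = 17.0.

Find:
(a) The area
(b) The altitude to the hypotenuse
(a) The legs are perpendicular, so Area = ½·a·b = ½·18.2·17.0 = ½·309.4 = 154.7
(b) Hypotenuse c = √(a² + b²) = √(331.24 + 289) = √620.24 ≈ 24.9046
    Area = ½·c·h_c  ⇒  h_c = 2·Area/c = 309.4/24.9046 ≈ 12.4234

Area = 154.7, h_c = 12.42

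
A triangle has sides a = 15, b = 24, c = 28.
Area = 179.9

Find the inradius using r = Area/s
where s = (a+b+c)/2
s = (15 + 24 + 28)/2 = 67/2 = 33.5
r = Area/s = 179.9/33.5 ≈ 5.37015

r = 5.37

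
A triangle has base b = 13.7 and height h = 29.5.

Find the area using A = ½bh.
A = ½·b·h = ½·13.7·29.5 = ½·404.15 = 202.075

Area = 202.075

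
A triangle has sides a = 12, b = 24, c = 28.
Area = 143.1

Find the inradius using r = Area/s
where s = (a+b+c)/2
s = (12 + 24 + 28)/2 = 64/2 = 32
r = Area/s = 143.1/32 ≈ 4.47187

r = 4.472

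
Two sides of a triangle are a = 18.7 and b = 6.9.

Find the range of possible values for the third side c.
Triangle inequality: |a − b| < c < a + b
|a − b| = |18.7 − 6.9| = 11.8
a + b = 18.7 + 6.9 = 25.6

11.8 < c < 25.6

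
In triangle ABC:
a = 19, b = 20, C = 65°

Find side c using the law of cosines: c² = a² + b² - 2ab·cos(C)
c² = 19² + 20² − 2·19·20·cos(65°)
cos(65°) ≈ 0.422618
c² ≈ 361 + 400 − 760·(0.422618) ≈ 761 − 321.19 ≈ 439.81
c ≈ √439.81 ≈ 20.9717

c = 20.97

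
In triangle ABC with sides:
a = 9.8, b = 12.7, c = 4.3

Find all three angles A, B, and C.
Law of cosines for each angle (a² = 96.04, b² = 161.29, c² = 18.49):
cos(A) = (b² + c² − a²)/(2bc) = (161.29 + 18.49 − 96.04)/(2·12.7·4.3) = 83.74/109.22 ≈ 0.766709  ⇒  A ≈ 39.9407°
cos(B) = (a² + c² − b²)/(2ac) = (96.04 + 18.49 − 161.29)/(2·9.8·4.3) = -46.76/84.28 ≈ -0.554817  ⇒  B ≈ 123.698°
cos(C) = (a² + b² − c²)/(2ab) = (96.04 + 161.29 − 18.49)/(2·9.8·12.7) = 238.84/248.92 ≈ 0.959505  ⇒  C ≈ 16.3612°
Check: A + B + C ≈ 180°

A = 39.94°, B = 123.7°, C = 16.36°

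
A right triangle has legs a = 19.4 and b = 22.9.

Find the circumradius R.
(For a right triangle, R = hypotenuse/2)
Hypotenuse c = √(a² + b²) = √(376.36 + 524.41) = √900.77 ≈ 30.0128
R = c/2 ≈ 30.0128/2 ≈ 15.0064

R = 15.01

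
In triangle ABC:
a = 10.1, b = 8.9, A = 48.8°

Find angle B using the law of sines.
a/sin(A) = b/sin(B)  ⇒  sin(B) = b·sin(A)/a = 8.9·sin(48.8°)/10.1
sin(48.8°) ≈ 0.752415
sin(B) ≈ 8.9·0.752415/10.1 ≈ 6.69649/10.1 ≈ 0.663019
B = arcsin(0.663019) ≈ 41.5305°
(Since b ≤ a we need B ≤ A, so the obtuse alternative 180° − 41.5305° ≈ 138.469° is rejected.)

B = 41.53°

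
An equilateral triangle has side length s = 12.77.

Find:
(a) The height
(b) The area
(a) The height splits the triangle into two 30-60-90 halves: h = s·√3/2 = 12.77·1.73205/2 ≈ 22.1183/2 ≈ 11.0591
(b) Area = (√3/4)·s² = (√3/4)·12.77² = (√3/4)·163.0729 ≈ 0.433013·163.0729 ≈ 70.6126

Height = 11.06, Area = 70.61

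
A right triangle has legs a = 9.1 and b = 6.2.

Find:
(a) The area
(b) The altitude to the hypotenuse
(a) The legs are perpendicular, so Area = ½·a·b = ½·9.1·6.2 = ½·56.42 = 28.21
(b) Hypotenuse c = √(a² + b²) = √(82.81 + 38.44) = √121.25 ≈ 11.0114
    Area = ½·c·h_c  ⇒  h_c = 2·Area/c = 56.42/11.0114 ≈ 5.1238

Area = 28.21, h_c = 5.124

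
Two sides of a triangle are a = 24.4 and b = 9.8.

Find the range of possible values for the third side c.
Triangle inequality: |a − b| < c < a + b
|a − b| = |24.4 − 9.8| = 14.6
a + b = 24.4 + 9.8 = 34.2

14.6 < c < 34.2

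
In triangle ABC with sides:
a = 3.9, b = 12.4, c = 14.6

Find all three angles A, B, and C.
Law of cosines for each angle (a² = 15.21, b² = 153.76, c² = 213.16):
cos(A) = (b² + c² − a²)/(2bc) = (153.76 + 213.16 − 15.21)/(2·12.4·14.6) = 351.71/362.08 ≈ 0.97136  ⇒  A ≈ 13.7457°
cos(B) = (a² + c² − b²)/(2ac) = (15.21 + 213.16 − 153.76)/(2·3.9·14.6) = 74.61/113.88 ≈ 0.655163  ⇒  B ≈ 49.068°
cos(C) = (a² + b² − c²)/(2ab) = (15.21 + 153.76 − 213.16)/(2·3.9·12.4) = -44.19/96.72 ≈ -0.456886  ⇒  C ≈ 117.186°
Check: A + B + C ≈ 180°

A = 13.75°, B = 49.07°, C = 117.2°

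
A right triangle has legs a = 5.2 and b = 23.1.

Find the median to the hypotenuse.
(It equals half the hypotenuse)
Hypotenuse c = √(a² + b²) = √(27.04 + 533.61) = √560.65 ≈ 23.678
Median to hypotenuse = c/2 ≈ 23.678/2 ≈ 11.839

Median = 11.84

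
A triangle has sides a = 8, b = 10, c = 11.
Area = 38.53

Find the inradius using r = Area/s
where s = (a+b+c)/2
s = (8 + 10 + 11)/2 = 29/2 = 14.5
r = Area/s = 38.53/14.5 ≈ 2.65724

r = 2.657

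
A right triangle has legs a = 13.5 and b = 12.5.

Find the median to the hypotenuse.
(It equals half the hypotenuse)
Hypotenuse c = √(a² + b²) = √(182.25 + 156.25) = √338.5 ≈ 18.3984
Median to hypotenuse = c/2 ≈ 18.3984/2 ≈ 9.19918

Median = 9.199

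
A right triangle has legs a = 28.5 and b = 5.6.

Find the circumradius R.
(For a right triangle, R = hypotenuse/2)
Hypotenuse c = √(a² + b²) = √(812.25 + 31.36) = √843.61 ≈ 29.045
R = c/2 ≈ 29.045/2 ≈ 14.5225

R = 14.52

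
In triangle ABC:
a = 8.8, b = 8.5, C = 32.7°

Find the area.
Two sides and the included angle (SAS): A = ½·a·b·sin(C) = ½·8.8·8.5·sin(32.7°)
sin(32.7°) ≈ 0.54024
A ≈ ½·74.8·0.54024 = 37.4·0.54024 ≈ 20.205

Area = 20.2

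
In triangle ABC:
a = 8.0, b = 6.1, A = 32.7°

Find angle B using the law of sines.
a/sin(A) = b/sin(B)  ⇒  sin(B) = b·sin(A)/a = 6.1·sin(32.7°)/8.0
sin(32.7°) ≈ 0.54024
sin(B) ≈ 6.1·0.54024/8.0 ≈ 3.29547/8.0 ≈ 0.411933
B = arcsin(0.411933) ≈ 24.3263°
(Since b ≤ a we need B ≤ A, so the obtuse alternative 180° − 24.3263° ≈ 155.674° is rejected.)

B = 24.33°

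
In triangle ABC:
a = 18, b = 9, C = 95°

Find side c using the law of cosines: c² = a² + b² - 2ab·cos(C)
c² = 18² + 9² − 2·18·9·cos(95°)
cos(95°) ≈ -0.0871557
c² ≈ 324 + 81 − 324·(-0.0871557) ≈ 405 + 28.2385 ≈ 433.238
c ≈ √433.238 ≈ 20.8144

c = 20.81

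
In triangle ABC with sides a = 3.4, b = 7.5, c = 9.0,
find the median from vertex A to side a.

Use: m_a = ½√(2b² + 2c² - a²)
m_a = ½√(2·7.5² + 2·9.0² − 3.4²) = ½√(2·56.25 + 2·81 − 11.56) = ½√(112.5 + 162 − 11.56) = ½√262.94
√262.94 ≈ 16.2154, so m_a ≈ 8.10771

m_a = 8.108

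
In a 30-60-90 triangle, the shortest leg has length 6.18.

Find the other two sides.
In a 30-60-90 triangle the sides are in ratio 1 : √3 : 2 (short leg : long leg : hypotenuse).
Long leg = 6.18·√3 ≈ 6.18·1.73205 ≈ 10.7041
Hypotenuse = 2·6.18 = 12.36

Long leg = 6.18√3 = 10.7, Hypotenuse = 12.36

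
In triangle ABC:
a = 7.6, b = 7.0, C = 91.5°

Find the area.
Two sides and the included angle (SAS): A = ½·a·b·sin(C) = ½·7.6·7.0·sin(91.5°)
sin(91.5°) ≈ 0.999657
A ≈ ½·53.2·0.999657 = 26.6·0.999657 ≈ 26.5909

Area = 26.59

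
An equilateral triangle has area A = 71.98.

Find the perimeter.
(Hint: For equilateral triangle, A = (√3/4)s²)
A = (√3/4)s²  ⇒  s² = 4A/√3 = 4·71.98/√3 = 287.92/1.73205 ≈ 166.231
s ≈ √166.231 ≈ 12.893
Perimeter = 3s ≈ 3·12.893 ≈ 38.6791

Perimeter = 38.68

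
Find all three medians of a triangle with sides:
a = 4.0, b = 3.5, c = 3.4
Median formula: m_a = ½√(2b² + 2c² − a²) (and cyclically). a² = 16, b² = 12.25, c² = 11.56.
m_a = ½√(2·12.25 + 2·11.56 − 16) = ½√31.62 ≈ ½·5.62317 ≈ 2.81158
m_b = ½√(2·16 + 2·11.56 − 12.25) = ½√42.87 ≈ ½·6.54752 ≈ 3.27376
m_c = ½√(2·16 + 2·12.25 − 11.56) = ½√44.94 ≈ ½·6.70373 ≈ 3.35187

m_a = 2.812, m_b = 3.274, m_c = 3.352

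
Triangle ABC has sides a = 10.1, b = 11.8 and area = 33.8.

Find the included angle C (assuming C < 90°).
Area = ½·a·b·sin(C)  ⇒  sin(C) = 2·Area/(a·b) = 2·33.8/(10.1·11.8) = 67.6/119.18 ≈ 0.567209
C = arcsin(0.567209) ≈ 34.5558° (taking the acute solution since C < 90°)

C = 34.56°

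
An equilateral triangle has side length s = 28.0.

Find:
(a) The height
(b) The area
(a) The height splits the triangle into two 30-60-90 halves: h = s·√3/2 = 28.0·1.73205/2 ≈ 48.4974/2 ≈ 24.2487
(b) Area = (√3/4)·s² = (√3/4)·28.0² = (√3/4)·784 ≈ 0.433013·784 ≈ 339.482

Height = 24.25, Area = 339.5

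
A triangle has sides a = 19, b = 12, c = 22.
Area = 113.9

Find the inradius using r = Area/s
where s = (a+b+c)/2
s = (19 + 12 + 22)/2 = 53/2 = 26.5
r = Area/s = 113.9/26.5 ≈ 4.29811

r = 4.298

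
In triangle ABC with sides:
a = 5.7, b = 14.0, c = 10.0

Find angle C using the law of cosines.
c² = a² + b² − 2ab·cos(C)  ⇒  cos(C) = (a² + b² − c²)/(2ab)
cos(C) = (5.7² + 14.0² − 10.0²)/(2·5.7·14.0) = (32.49 + 196 − 100)/159.6 = 128.49/159.6 ≈ 0.805075
C = arccos(0.805075) ≈ 36.3825°

C = 36.38°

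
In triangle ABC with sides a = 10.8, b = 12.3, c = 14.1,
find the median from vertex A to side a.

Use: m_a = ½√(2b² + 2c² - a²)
m_a = ½√(2·12.3² + 2·14.1² − 10.8²) = ½√(2·151.29 + 2·198.81 − 116.64) = ½√(302.58 + 397.62 − 116.64) = ½√583.56
√583.56 ≈ 24.157, so m_a ≈ 12.0785

m_a = 12.08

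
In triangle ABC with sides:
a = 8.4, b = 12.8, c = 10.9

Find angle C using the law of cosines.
c² = a² + b² − 2ab·cos(C)  ⇒  cos(C) = (a² + b² − c²)/(2ab)
cos(C) = (8.4² + 12.8² − 10.9²)/(2·8.4·12.8) = (70.56 + 163.84 − 118.81)/215.04 = 115.59/215.04 ≈ 0.537528
C = arccos(0.537528) ≈ 57.4845°

C = 57.48°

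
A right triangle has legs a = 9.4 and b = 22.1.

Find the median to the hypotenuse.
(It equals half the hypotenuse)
Hypotenuse c = √(a² + b²) = √(88.36 + 488.41) = √576.77 ≈ 24.016
Median to hypotenuse = c/2 ≈ 24.016/2 ≈ 12.008

Median = 12.01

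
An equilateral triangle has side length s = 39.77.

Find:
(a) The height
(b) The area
(a) The height splits the triangle into two 30-60-90 halves: h = s·√3/2 = 39.77·1.73205/2 ≈ 68.8837/2 ≈ 34.4418
(b) Area = (√3/4)·s² = (√3/4)·39.77² = (√3/4)·1581.6529 ≈ 0.433013·1581.6529 ≈ 684.876

Height = 34.44, Area = 684.9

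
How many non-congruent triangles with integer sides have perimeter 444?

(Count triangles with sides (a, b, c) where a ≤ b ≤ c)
Let a ≤ b ≤ c with a + b + c = 444. The only binding inequality is a + b > c, i.e. 444 − c > c, so c < 444/2; and c ≥ 444/3 since c is the largest side.
So 148 ≤ c ≤ 221. For each c, b runs from ⌈(444 − c)/2⌉ up to c (then a = 444 − b − c satisfies 1 ≤ a ≤ b automatically), giving c − ⌈(444 − c)/2⌉ + 1 choices.
Summing over c: 1 + 2 + 4 + 5 + … + 109 + 110  (74 terms, c = 148, …, 221) = 4107
Check (closed form: nearest integer to p²/48 for even p, (p+3)²/48 for odd p): 444²/48 = 197136/48 ≈ 4107.00 → 4107

4107 triangles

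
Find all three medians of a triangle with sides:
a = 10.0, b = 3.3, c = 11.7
Median formula: m_a = ½√(2b² + 2c² − a²) (and cyclically). a² = 100, b² = 10.89, c² = 136.89.
m_a = ½√(2·10.89 + 2·136.89 − 100) = ½√195.56 ≈ ½·13.9843 ≈ 6.99214
m_b = ½√(2·100 + 2·136.89 − 10.89) = ½√462.89 ≈ ½·21.5149 ≈ 10.7574
m_c = ½√(2·100 + 2·10.89 − 136.89) = ½√84.89 ≈ ½·9.21358 ≈ 4.60679

m_a = 6.992, m_b = 10.76, m_c = 4.607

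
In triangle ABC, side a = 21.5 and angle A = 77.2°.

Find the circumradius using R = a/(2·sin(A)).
R = a/(2·sin(A)) = 21.5/(2·sin(77.2°))
sin(77.2°) ≈ 0.975149
R ≈ 21.5/(2·0.975149) = 21.5/1.9503 ≈ 11.024

R = 11.02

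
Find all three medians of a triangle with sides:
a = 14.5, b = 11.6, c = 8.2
Median formula: m_a = ½√(2b² + 2c² − a²) (and cyclically). a² = 210.25, b² = 134.56, c² = 67.24.
m_a = ½√(2·134.56 + 2·67.24 − 210.25) = ½√193.35 ≈ ½·13.905 ≈ 6.95252
m_b = ½√(2·210.25 + 2·67.24 − 134.56) = ½√420.42 ≈ ½·20.5041 ≈ 10.2521
m_c = ½√(2·210.25 + 2·134.56 − 67.24) = ½√622.38 ≈ ½·24.9475 ≈ 12.4738

m_a = 6.953, m_b = 10.25, m_c = 12.47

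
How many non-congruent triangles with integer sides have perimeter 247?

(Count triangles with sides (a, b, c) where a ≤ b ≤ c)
Let a ≤ b ≤ c with a + b + c = 247. The only binding inequality is a + b > c, i.e. 247 − c > c, so c < 247/2; and c ≥ 247/3 since c is the largest side.
So 83 ≤ c ≤ 123. For each c, b runs from ⌈(247 − c)/2⌉ up to c (then a = 247 − b − c satisfies 1 ≤ a ≤ b automatically), giving c − ⌈(247 − c)/2⌉ + 1 choices.
Summing over c: 2 + 3 + 5 + 6 + … + 60 + 62  (41 terms, c = 83, …, 123) = 1302
Check (closed form: nearest integer to p²/48 for even p, (p+3)²/48 for odd p): (247+3)²/48 = 250²/48 = 62500/48 ≈ 1302.08 → 1302

1302 triangles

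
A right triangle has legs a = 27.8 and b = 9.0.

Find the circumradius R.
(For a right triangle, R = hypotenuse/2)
Hypotenuse c = √(a² + b²) = √(772.84 + 81) = √853.84 ≈ 29.2205
R = c/2 ≈ 29.2205/2 ≈ 14.6103

R = 14.61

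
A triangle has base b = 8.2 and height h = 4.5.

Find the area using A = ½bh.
A = ½·b·h = ½·8.2·4.5 = ½·36.9 = 18.45

Area = 18.45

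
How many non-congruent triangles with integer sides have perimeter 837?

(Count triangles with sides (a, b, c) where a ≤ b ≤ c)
Let a ≤ b ≤ c with a + b + c = 837. The only binding inequality is a + b > c, i.e. 837 − c > c, so c < 837/2; and c ≥ 837/3 since c is the largest side.
So 279 ≤ c ≤ 418. For each c, b runs from ⌈(837 − c)/2⌉ up to c (then a = 837 − b − c satisfies 1 ≤ a ≤ b automatically), giving c − ⌈(837 − c)/2⌉ + 1 choices.
Summing over c: 1 + 2 + 4 + 5 + … + 208 + 209  (140 terms, c = 279, …, 418) = 14700
Check (closed form: nearest integer to p²/48 for even p, (p+3)²/48 for odd p): (837+3)²/48 = 840²/48 = 705600/48 ≈ 14700.00 → 14700

14700 triangles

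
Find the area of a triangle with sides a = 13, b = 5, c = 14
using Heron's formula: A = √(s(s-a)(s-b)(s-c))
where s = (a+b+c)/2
s = (13 + 5 + 14)/2 = 32/2 = 16
s − a = 3, s − b = 11, s − c = 2
s(s−a)(s−b)(s−c) = 16·3·11·2 = 1056
Area = √1056 ≈ 32.4962

s = 16.0, Area = 32.5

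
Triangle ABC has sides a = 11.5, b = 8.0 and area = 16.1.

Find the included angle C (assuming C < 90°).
Area = ½·a·b·sin(C)  ⇒  sin(C) = 2·Area/(a·b) = 2·16.1/(11.5·8.0) = 32.2/92 ≈ 0.35
C = arcsin(0.35) ≈ 20.4873° (taking the acute solution since C < 90°)

C = 20.49°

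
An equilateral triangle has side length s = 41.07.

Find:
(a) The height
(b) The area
(a) The height splits the triangle into two 30-60-90 halves: h = s·√3/2 = 41.07·1.73205/2 ≈ 71.1353/2 ≈ 35.5677
(b) Area = (√3/4)·s² = (√3/4)·41.07² = (√3/4)·1686.7449 ≈ 0.433013·1686.7449 ≈ 730.382

Height = 35.57, Area = 730.4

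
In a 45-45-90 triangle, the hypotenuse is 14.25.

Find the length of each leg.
In a 45-45-90 triangle hypotenuse = leg·√2, so leg = hypotenuse/√2.
Leg = 14.25/√2 ≈ 14.25/1.41421 ≈ 10.0763

Each leg = 10.08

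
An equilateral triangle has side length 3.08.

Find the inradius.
r = Area/s with s the semi-perimeter.
Area = (√3/4)·3.08² = (√3/4)·9.4864 ≈ 0.433013·9.4864 ≈ 4.10773
s = 3·3.08/2 = 4.62
r ≈ 4.10773/4.62 ≈ 0.889119
(Equivalently r = side/(2√3) = 3.08/3.4641 ≈ 0.889119.)

r = 0.8891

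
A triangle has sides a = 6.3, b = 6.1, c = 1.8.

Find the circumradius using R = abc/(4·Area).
First find the area with Heron's formula.
s = (6.3 + 6.1 + 1.8)/2 = 7.1
Area = √(s(s−a)(s−b)(s−c)) = √(7.1·0.8·1·5.3) ≈ √30.104 ≈ 5.48671
abc = 6.3·6.1·1.8 = 69.174
R = abc/(4·Area) ≈ 69.174/(4·5.48671) = 69.174/21.9468 ≈ 3.15189

R = 3.152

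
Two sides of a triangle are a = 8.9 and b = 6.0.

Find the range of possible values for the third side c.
Triangle inequality: |a − b| < c < a + b
|a − b| = |8.9 − 6.0| = 2.9
a + b = 8.9 + 6.0 = 14.9

2.9 < c < 14.9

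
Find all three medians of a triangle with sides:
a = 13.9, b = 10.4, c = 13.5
Median formula: m_a = ½√(2b² + 2c² − a²) (and cyclically). a² = 193.21, b² = 108.16, c² = 182.25.
m_a = ½√(2·108.16 + 2·182.25 − 193.21) = ½√387.61 ≈ ½·19.6878 ≈ 9.84391
m_b = ½√(2·193.21 + 2·182.25 − 108.16) = ½√642.76 ≈ ½·25.3527 ≈ 12.6764
m_c = ½√(2·193.21 + 2·108.16 − 182.25) = ½√420.49 ≈ ½·20.5059 ≈ 10.2529

m_a = 9.844, m_b = 12.68, m_c = 10.25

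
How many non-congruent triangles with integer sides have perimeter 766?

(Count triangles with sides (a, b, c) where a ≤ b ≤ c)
Let a ≤ b ≤ c with a + b + c = 766. The only binding inequality is a + b > c, i.e. 766 − c > c, so c < 766/2; and c ≥ 766/3 since c is the largest side.
So 256 ≤ c ≤ 382. For each c, b runs from ⌈(766 − c)/2⌉ up to c (then a = 766 − b − c satisfies 1 ≤ a ≤ b automatically), giving c − ⌈(766 − c)/2⌉ + 1 choices.
Summing over c: 2 + 3 + 5 + 6 + … + 189 + 191  (127 terms, c = 256, …, 382) = 12224
Check (closed form: nearest integer to p²/48 for even p, (p+3)²/48 for odd p): 766²/48 = 586756/48 ≈ 12224.08 → 12224

12224 triangles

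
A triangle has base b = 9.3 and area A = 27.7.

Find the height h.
A = ½·b·h  ⇒  h = 2A/b = 2·27.7/9.3 = 55.4/9.3 ≈ 5.95699

h = 5.957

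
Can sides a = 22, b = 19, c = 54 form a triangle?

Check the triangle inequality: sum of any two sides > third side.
a + b vs c: 22 + 19 = 41 ≤ 54  ✗
a + c vs b: 22 + 54 = 76 > 19  ✓
b + c vs a: 19 + 54 = 73 > 22  ✓

No: 22 + 19 = 41 is not > 54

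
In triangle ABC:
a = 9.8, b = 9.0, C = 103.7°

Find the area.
Two sides and the included angle (SAS): A = ½·a·b·sin(C) = ½·9.8·9.0·sin(103.7°)
sin(103.7°) ≈ 0.971549
A ≈ ½·88.2·0.971549 = 44.1·0.971549 ≈ 42.8453

Area = 42.85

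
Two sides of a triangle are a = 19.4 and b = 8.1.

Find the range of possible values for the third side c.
Triangle inequality: |a − b| < c < a + b
|a − b| = |19.4 − 8.1| = 11.3
a + b = 19.4 + 8.1 = 27.5

11.3 < c < 27.5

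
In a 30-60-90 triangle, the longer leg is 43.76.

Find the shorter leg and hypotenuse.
In a 30-60-90 triangle the sides are in ratio 1 : √3 : 2, so short leg = long leg/√3 and hypotenuse = 2·(short leg).
Short leg = 43.76/√3 ≈ 43.76/1.73205 ≈ 25.2648
Hypotenuse = 2·25.2648 ≈ 50.5297

Short leg = 25.26, Hypotenuse = 50.53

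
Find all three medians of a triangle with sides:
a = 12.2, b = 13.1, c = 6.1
Median formula: m_a = ½√(2b² + 2c² − a²) (and cyclically). a² = 148.84, b² = 171.61, c² = 37.21.
m_a = ½√(2·171.61 + 2·37.21 − 148.84) = ½√268.8 ≈ ½·16.3951 ≈ 8.19756
m_b = ½√(2·148.84 + 2·37.21 − 171.61) = ½√200.49 ≈ ½·14.1594 ≈ 7.07972
m_c = ½√(2·148.84 + 2·171.61 − 37.21) = ½√603.69 ≈ ½·24.5701 ≈ 12.2851

m_a = 8.198, m_b = 7.08, m_c = 12.29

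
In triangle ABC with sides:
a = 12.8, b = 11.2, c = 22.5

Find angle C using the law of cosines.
c² = a² + b² − 2ab·cos(C)  ⇒  cos(C) = (a² + b² − c²)/(2ab)
cos(C) = (12.8² + 11.2² − 22.5²)/(2·12.8·11.2) = (163.84 + 125.44 − 506.25)/286.72 = -216.97/286.72 ≈ -0.756731
C = arccos(-0.756731) ≈ 139.177°

C = 139.2°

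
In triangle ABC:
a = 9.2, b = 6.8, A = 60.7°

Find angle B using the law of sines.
a/sin(A) = b/sin(B)  ⇒  sin(B) = b·sin(A)/a = 6.8·sin(60.7°)/9.2
sin(60.7°) ≈ 0.872069
sin(B) ≈ 6.8·0.872069/9.2 ≈ 5.93007/9.2 ≈ 0.644573
B = arcsin(0.644573) ≈ 40.1337°
(Since b ≤ a we need B ≤ A, so the obtuse alternative 180° − 40.1337° ≈ 139.866° is rejected.)

B = 40.13°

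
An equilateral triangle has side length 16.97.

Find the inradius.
r = Area/s with s the semi-perimeter.
Area = (√3/4)·16.97² = (√3/4)·287.9809 ≈ 0.433013·287.9809 ≈ 124.699
s = 3·16.97/2 = 25.455
r ≈ 124.699/25.455 ≈ 4.89882
(Equivalently r = side/(2√3) = 16.97/3.4641 ≈ 4.89882.)

r = 4.899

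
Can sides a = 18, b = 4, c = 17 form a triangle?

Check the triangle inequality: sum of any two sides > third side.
a + b vs c: 18 + 4 = 22 > 17  ✓
a + c vs b: 18 + 17 = 35 > 4  ✓
b + c vs a: 4 + 17 = 21 > 18  ✓

Yes, triangle inequality satisfied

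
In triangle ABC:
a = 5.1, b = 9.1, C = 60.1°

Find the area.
Two sides and the included angle (SAS): A = ½·a·b·sin(C) = ½·5.1·9.1·sin(60.1°)
sin(60.1°) ≈ 0.866897
A ≈ ½·46.41·0.866897 = 23.205·0.866897 ≈ 20.1163

Area = 20.12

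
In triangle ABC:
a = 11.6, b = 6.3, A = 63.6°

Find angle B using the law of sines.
a/sin(A) = b/sin(B)  ⇒  sin(B) = b·sin(A)/a = 6.3·sin(63.6°)/11.6
sin(63.6°) ≈ 0.895712
sin(B) ≈ 6.3·0.895712/11.6 ≈ 5.64298/11.6 ≈ 0.486464
B = arcsin(0.486464) ≈ 29.1084°
(Since b ≤ a we need B ≤ A, so the obtuse alternative 180° − 29.1084° ≈ 150.892° is rejected.)

B = 29.11°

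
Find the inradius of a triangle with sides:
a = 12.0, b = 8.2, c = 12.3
r = Area/s where s is the semi-perimeter.
s = (12.0 + 8.2 + 12.3)/2 = 32.5/2 = 16.25
Area = √(s(s−a)(s−b)(s−c)) = √(16.25·4.25·8.05·3.95) ≈ √2196.01 ≈ 46.8617
r ≈ 46.8617/16.25 ≈ 2.88379

r = 2.884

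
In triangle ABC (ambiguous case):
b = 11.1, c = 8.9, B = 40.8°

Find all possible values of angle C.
b/sin(B) = c/sin(C)  ⇒  sin(C) = c·sin(B)/b = 8.9·sin(40.8°)/11.1
sin(40.8°) ≈ 0.653421
sin(C) ≈ 8.9·0.653421/11.1 ≈ 5.81544/11.1 ≈ 0.523914
Candidate 1: C₁ = arcsin(0.523914) ≈ 31.5952°  →  A = 180° − 40.8° − 31.5952° ≈ 107.605° > 0, valid
Candidate 2: C₂ = 180° − C₁ ≈ 148.405°  →  A = 180° − 40.8° − 148.405° ≈ -9.2048° ≤ 0, not a valid triangle

C = 31.6° (one solution)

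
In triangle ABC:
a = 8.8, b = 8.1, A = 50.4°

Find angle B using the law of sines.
a/sin(A) = b/sin(B)  ⇒  sin(B) = b·sin(A)/a = 8.1·sin(50.4°)/8.8
sin(50.4°) ≈ 0.770513
sin(B) ≈ 8.1·0.770513/8.8 ≈ 6.24116/8.8 ≈ 0.709222
B = arcsin(0.709222) ≈ 45.1717°
(Since b ≤ a we need B ≤ A, so the obtuse alternative 180° − 45.1717° ≈ 134.828° is rejected.)

B = 45.17°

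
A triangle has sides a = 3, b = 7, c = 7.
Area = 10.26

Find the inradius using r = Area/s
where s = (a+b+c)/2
s = (3 + 7 + 7)/2 = 17/2 = 8.5
r = Area/s = 10.26/8.5 ≈ 1.20706

r = 1.207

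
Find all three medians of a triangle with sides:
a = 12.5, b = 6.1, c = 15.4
Median formula: m_a = ½√(2b² + 2c² − a²) (and cyclically). a² = 156.25, b² = 37.21, c² = 237.16.
m_a = ½√(2·37.21 + 2·237.16 − 156.25) = ½√392.49 ≈ ½·19.8114 ≈ 9.90568
m_b = ½√(2·156.25 + 2·237.16 − 37.21) = ½√749.61 ≈ ½·27.379 ≈ 13.6895
m_c = ½√(2·156.25 + 2·37.21 − 237.16) = ½√149.76 ≈ ½·12.2376 ≈ 6.11882

m_a = 9.906, m_b = 13.69, m_c = 6.119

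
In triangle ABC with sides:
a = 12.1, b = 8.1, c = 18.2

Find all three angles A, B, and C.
Law of cosines for each angle (a² = 146.41, b² = 65.61, c² = 331.24):
cos(A) = (b² + c² − a²)/(2bc) = (65.61 + 331.24 − 146.41)/(2·8.1·18.2) = 250.44/294.84 ≈ 0.84941  ⇒  A ≈ 31.8525°
cos(B) = (a² + c² − b²)/(2ac) = (146.41 + 331.24 − 65.61)/(2·12.1·18.2) = 412.04/440.44 ≈ 0.935519  ⇒  B ≈ 20.6878°
cos(C) = (a² + b² − c²)/(2ab) = (146.41 + 65.61 − 331.24)/(2·12.1·8.1) = -119.22/196.02 ≈ -0.608203  ⇒  C ≈ 127.46°
Check: A + B + C ≈ 180°

A = 31.85°, B = 20.69°, C = 127.5°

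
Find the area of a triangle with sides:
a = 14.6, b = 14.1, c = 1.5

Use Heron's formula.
s = (14.6 + 14.1 + 1.5)/2 = 30.2/2 = 15.1
s − a = 0.5, s − b = 1, s − c = 13.6
s(s−a)(s−b)(s−c) = 15.1·0.5·1·13.6 ≈ 102.68
Area = √102.68 ≈ 10.1331

Area = 10.13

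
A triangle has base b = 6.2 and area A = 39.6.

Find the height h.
A = ½·b·h  ⇒  h = 2A/b = 2·39.6/6.2 = 79.2/6.2 ≈ 12.7742

h = 12.77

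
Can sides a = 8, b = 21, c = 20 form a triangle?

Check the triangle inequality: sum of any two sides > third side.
a + b vs c: 8 + 21 = 29 > 20  ✓
a + c vs b: 8 + 20 = 28 > 21  ✓
b + c vs a: 21 + 20 = 41 > 8  ✓

Yes, triangle inequality satisfied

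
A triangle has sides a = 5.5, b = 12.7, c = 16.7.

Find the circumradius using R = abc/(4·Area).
First find the area with Heron's formula.
s = (5.5 + 12.7 + 16.7)/2 = 17.45
Area = √(s(s−a)(s−b)(s−c)) = √(17.45·11.95·4.75·0.75) ≈ √742.879 ≈ 27.2558
abc = 5.5·12.7·16.7 = 1166.495
R = abc/(4·Area) ≈ 1166.495/(4·27.2558) = 1166.495/109.023 ≈ 10.6995

R = 10.7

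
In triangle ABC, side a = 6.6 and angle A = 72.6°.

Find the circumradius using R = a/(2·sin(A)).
R = a/(2·sin(A)) = 6.6/(2·sin(72.6°))
sin(72.6°) ≈ 0.95424
R ≈ 6.6/(2·0.95424) = 6.6/1.90848 ≈ 3.45825

R = 3.458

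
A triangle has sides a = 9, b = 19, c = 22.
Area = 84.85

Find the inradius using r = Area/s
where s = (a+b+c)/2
s = (9 + 19 + 22)/2 = 50/2 = 25
r = Area/s = 84.85/25 ≈ 3.394

r = 3.394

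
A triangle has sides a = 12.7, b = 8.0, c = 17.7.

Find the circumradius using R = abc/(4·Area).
First find the area with Heron's formula.
s = (12.7 + 8.0 + 17.7)/2 = 19.2
Area = √(s(s−a)(s−b)(s−c)) = √(19.2·6.5·11.2·1.5) ≈ √2096.64 ≈ 45.7891
abc = 12.7·8.0·17.7 = 1798.32
R = abc/(4·Area) ≈ 1798.32/(4·45.7891) = 1798.32/183.156 ≈ 9.8185

R = 9.818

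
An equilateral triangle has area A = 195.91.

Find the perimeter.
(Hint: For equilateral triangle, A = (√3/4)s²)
A = (√3/4)s²  ⇒  s² = 4A/√3 = 4·195.91/√3 = 783.64/1.73205 ≈ 452.435
s ≈ √452.435 ≈ 21.2705
Perimeter = 3s ≈ 3·21.2705 ≈ 63.8115

Perimeter = 63.81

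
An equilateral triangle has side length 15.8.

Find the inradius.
r = Area/s with s the semi-perimeter.
Area = (√3/4)·15.8² = (√3/4)·249.64 ≈ 0.433013·249.64 ≈ 108.097
s = 3·15.8/2 = 23.7
r ≈ 108.097/23.7 ≈ 4.56107
(Equivalently r = side/(2√3) = 15.8/3.4641 ≈ 4.56107.)

r = 4.561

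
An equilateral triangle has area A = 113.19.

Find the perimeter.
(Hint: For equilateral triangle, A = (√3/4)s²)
A = (√3/4)s²  ⇒  s² = 4A/√3 = 4·113.19/√3 = 452.76/1.73205 ≈ 261.401
s ≈ √261.401 ≈ 16.1679
Perimeter = 3s ≈ 3·16.1679 ≈ 48.5037

Perimeter = 48.5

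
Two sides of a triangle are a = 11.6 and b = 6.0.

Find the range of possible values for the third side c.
Triangle inequality: |a − b| < c < a + b
|a − b| = |11.6 − 6.0| = 5.6
a + b = 11.6 + 6.0 = 17.6

5.6 < c < 17.6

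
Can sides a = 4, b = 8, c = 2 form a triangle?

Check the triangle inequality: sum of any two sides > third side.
a + b vs c: 4 + 8 = 12 > 2  ✓
a + c vs b: 4 + 2 = 6 ≤ 8  ✗
b + c vs a: 8 + 2 = 10 > 4  ✓

No: 4 + 2 = 6 is not > 8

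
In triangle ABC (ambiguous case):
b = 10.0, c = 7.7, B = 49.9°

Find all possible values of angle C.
b/sin(B) = c/sin(C)  ⇒  sin(C) = c·sin(B)/b = 7.7·sin(49.9°)/10.0
sin(49.9°) ≈ 0.764921
sin(C) ≈ 7.7·0.764921/10.0 ≈ 5.88989/10.0 ≈ 0.588989
Candidate 1: C₁ = arcsin(0.588989) ≈ 36.0853°  →  A = 180° − 49.9° − 36.0853° ≈ 94.0147° > 0, valid
Candidate 2: C₂ = 180° − C₁ ≈ 143.915°  →  A = 180° − 49.9° − 143.915° ≈ -13.8147° ≤ 0, not a valid triangle

C = 36.09° (one solution)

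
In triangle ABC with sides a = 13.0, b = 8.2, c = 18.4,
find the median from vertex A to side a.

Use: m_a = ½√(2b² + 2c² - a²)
m_a = ½√(2·8.2² + 2·18.4² − 13.0²) = ½√(2·67.24 + 2·338.56 − 169) = ½√(134.48 + 677.12 − 169) = ½√642.6
√642.6 ≈ 25.3496, so m_a ≈ 12.6748

m_a = 12.67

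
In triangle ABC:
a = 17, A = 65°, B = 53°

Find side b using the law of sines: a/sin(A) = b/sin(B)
a/sin(A) = b/sin(B)  ⇒  b = a·sin(B)/sin(A) = 17·sin(53°)/sin(65°)
sin(53°) ≈ 0.798636, sin(65°) ≈ 0.906308
b ≈ 17·0.798636/0.906308 ≈ 13.5768/0.906308 ≈ 14.9803

b = 14.98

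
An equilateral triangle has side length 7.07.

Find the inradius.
r = Area/s with s the semi-perimeter.
Area = (√3/4)·7.07² = (√3/4)·49.9849 ≈ 0.433013·49.9849 ≈ 21.6441
s = 3·7.07/2 = 10.605
r ≈ 21.6441/10.605 ≈ 2.04093
(Equivalently r = side/(2√3) = 7.07/3.4641 ≈ 2.04093.)

r = 2.041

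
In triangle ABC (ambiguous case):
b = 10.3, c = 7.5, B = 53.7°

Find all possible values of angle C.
b/sin(B) = c/sin(C)  ⇒  sin(C) = c·sin(B)/b = 7.5·sin(53.7°)/10.3
sin(53.7°) ≈ 0.805928
sin(C) ≈ 7.5·0.805928/10.3 ≈ 6.04446/10.3 ≈ 0.586841
Candidate 1: C₁ = arcsin(0.586841) ≈ 35.9332°  →  A = 180° − 53.7° − 35.9332° ≈ 90.3668° > 0, valid
Candidate 2: C₂ = 180° − C₁ ≈ 144.067°  →  A = 180° − 53.7° − 144.067° ≈ -17.7668° ≤ 0, not a valid triangle

C = 35.93° (one solution)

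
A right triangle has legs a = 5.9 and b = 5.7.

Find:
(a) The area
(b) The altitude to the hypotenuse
(a) The legs are perpendicular, so Area = ½·a·b = ½·5.9·5.7 = ½·33.63 = 16.815
(b) Hypotenuse c = √(a² + b²) = √(34.81 + 32.49) = √67.3 ≈ 8.20366
    Area = ½·c·h_c  ⇒  h_c = 2·Area/c = 33.63/8.20366 ≈ 4.09939

Area = 16.815, h_c = 4.099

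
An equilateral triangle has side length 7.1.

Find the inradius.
r = Area/s with s the semi-perimeter.
Area = (√3/4)·7.1² = (√3/4)·50.41 ≈ 0.433013·50.41 ≈ 21.8282
s = 3·7.1/2 = 10.65
r ≈ 21.8282/10.65 ≈ 2.04959
(Equivalently r = side/(2√3) = 7.1/3.4641 ≈ 2.04959.)

r = 2.05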